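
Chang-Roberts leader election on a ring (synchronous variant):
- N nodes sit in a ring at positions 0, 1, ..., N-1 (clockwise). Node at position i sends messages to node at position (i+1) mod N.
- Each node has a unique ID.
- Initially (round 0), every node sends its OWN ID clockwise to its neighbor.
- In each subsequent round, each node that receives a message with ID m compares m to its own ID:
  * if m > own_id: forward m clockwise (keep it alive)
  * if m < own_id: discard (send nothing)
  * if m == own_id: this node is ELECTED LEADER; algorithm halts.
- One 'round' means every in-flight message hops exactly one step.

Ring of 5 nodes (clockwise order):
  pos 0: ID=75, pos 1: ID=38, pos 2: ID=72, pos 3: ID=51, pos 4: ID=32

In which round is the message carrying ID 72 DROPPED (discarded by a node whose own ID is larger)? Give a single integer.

Round 1: pos1(id38) recv 75: fwd; pos2(id72) recv 38: drop; pos3(id51) recv 72: fwd; pos4(id32) recv 51: fwd; pos0(id75) recv 32: drop
Round 2: pos2(id72) recv 75: fwd; pos4(id32) recv 72: fwd; pos0(id75) recv 51: drop
Round 3: pos3(id51) recv 75: fwd; pos0(id75) recv 72: drop
Round 4: pos4(id32) recv 75: fwd
Round 5: pos0(id75) recv 75: ELECTED
Message ID 72 originates at pos 2; dropped at pos 0 in round 3

Answer: 3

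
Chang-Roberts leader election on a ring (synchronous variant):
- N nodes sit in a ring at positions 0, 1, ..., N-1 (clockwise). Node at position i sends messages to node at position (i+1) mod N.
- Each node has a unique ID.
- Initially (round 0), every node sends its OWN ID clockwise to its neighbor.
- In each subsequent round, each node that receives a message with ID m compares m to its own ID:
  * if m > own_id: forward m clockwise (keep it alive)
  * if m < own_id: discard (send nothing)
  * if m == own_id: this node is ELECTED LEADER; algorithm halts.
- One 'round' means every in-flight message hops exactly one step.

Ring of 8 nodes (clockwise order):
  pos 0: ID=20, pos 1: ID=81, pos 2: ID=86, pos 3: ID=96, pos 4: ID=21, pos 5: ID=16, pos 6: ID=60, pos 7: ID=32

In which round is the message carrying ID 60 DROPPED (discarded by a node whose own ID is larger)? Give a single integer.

Round 1: pos1(id81) recv 20: drop; pos2(id86) recv 81: drop; pos3(id96) recv 86: drop; pos4(id21) recv 96: fwd; pos5(id16) recv 21: fwd; pos6(id60) recv 16: drop; pos7(id32) recv 60: fwd; pos0(id20) recv 32: fwd
Round 2: pos5(id16) recv 96: fwd; pos6(id60) recv 21: drop; pos0(id20) recv 60: fwd; pos1(id81) recv 32: drop
Round 3: pos6(id60) recv 96: fwd; pos1(id81) recv 60: drop
Round 4: pos7(id32) recv 96: fwd
Round 5: pos0(id20) recv 96: fwd
Round 6: pos1(id81) recv 96: fwd
Round 7: pos2(id86) recv 96: fwd
Round 8: pos3(id96) recv 96: ELECTED
Message ID 60 originates at pos 6; dropped at pos 1 in round 3

Answer: 3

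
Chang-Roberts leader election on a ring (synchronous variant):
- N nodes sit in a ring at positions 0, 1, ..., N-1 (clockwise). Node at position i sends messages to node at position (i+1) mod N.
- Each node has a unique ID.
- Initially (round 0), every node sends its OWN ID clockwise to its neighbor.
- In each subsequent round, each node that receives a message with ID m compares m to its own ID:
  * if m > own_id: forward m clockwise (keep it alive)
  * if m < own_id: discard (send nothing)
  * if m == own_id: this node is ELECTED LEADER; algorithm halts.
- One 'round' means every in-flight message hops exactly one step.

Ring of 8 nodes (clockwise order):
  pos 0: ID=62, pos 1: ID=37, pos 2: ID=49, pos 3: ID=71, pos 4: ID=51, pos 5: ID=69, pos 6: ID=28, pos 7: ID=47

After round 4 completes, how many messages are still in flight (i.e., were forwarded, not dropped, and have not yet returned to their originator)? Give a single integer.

Round 1: pos1(id37) recv 62: fwd; pos2(id49) recv 37: drop; pos3(id71) recv 49: drop; pos4(id51) recv 71: fwd; pos5(id69) recv 51: drop; pos6(id28) recv 69: fwd; pos7(id47) recv 28: drop; pos0(id62) recv 47: drop
Round 2: pos2(id49) recv 62: fwd; pos5(id69) recv 71: fwd; pos7(id47) recv 69: fwd
Round 3: pos3(id71) recv 62: drop; pos6(id28) recv 71: fwd; pos0(id62) recv 69: fwd
Round 4: pos7(id47) recv 71: fwd; pos1(id37) recv 69: fwd
After round 4: 2 messages still in flight

Answer: 2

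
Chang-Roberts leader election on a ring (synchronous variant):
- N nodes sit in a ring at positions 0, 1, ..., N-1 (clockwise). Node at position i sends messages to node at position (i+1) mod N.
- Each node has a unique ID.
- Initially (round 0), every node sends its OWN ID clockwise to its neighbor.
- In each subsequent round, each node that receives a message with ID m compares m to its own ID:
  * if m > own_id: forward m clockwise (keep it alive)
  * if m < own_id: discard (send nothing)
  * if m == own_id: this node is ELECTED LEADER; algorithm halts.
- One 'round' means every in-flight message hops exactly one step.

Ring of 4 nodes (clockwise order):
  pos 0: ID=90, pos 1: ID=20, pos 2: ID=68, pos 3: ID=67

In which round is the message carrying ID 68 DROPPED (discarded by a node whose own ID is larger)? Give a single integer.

Answer: 2

Derivation:
Round 1: pos1(id20) recv 90: fwd; pos2(id68) recv 20: drop; pos3(id67) recv 68: fwd; pos0(id90) recv 67: drop
Round 2: pos2(id68) recv 90: fwd; pos0(id90) recv 68: drop
Round 3: pos3(id67) recv 90: fwd
Round 4: pos0(id90) recv 90: ELECTED
Message ID 68 originates at pos 2; dropped at pos 0 in round 2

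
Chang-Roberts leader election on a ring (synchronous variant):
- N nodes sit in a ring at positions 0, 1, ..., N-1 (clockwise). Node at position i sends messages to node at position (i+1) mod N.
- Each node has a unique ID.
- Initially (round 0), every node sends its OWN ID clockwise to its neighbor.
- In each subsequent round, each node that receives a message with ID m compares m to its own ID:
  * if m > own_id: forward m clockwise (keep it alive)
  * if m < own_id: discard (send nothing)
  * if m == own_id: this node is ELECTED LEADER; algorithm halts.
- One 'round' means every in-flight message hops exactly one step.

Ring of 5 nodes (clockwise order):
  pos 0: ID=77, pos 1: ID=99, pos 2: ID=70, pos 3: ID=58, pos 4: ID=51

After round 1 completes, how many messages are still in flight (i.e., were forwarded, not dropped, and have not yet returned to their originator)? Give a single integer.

Round 1: pos1(id99) recv 77: drop; pos2(id70) recv 99: fwd; pos3(id58) recv 70: fwd; pos4(id51) recv 58: fwd; pos0(id77) recv 51: drop
After round 1: 3 messages still in flight

Answer: 3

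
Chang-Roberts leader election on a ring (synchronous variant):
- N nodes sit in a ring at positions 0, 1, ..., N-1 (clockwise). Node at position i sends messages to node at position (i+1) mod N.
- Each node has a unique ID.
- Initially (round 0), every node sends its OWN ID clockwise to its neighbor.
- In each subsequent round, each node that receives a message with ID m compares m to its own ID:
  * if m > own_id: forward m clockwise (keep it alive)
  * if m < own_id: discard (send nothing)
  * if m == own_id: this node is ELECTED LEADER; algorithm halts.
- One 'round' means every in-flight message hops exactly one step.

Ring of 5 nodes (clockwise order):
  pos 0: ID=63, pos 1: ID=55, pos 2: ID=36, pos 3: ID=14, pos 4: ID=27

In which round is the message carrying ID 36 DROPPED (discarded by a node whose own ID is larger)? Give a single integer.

Round 1: pos1(id55) recv 63: fwd; pos2(id36) recv 55: fwd; pos3(id14) recv 36: fwd; pos4(id27) recv 14: drop; pos0(id63) recv 27: drop
Round 2: pos2(id36) recv 63: fwd; pos3(id14) recv 55: fwd; pos4(id27) recv 36: fwd
Round 3: pos3(id14) recv 63: fwd; pos4(id27) recv 55: fwd; pos0(id63) recv 36: drop
Round 4: pos4(id27) recv 63: fwd; pos0(id63) recv 55: drop
Round 5: pos0(id63) recv 63: ELECTED
Message ID 36 originates at pos 2; dropped at pos 0 in round 3

Answer: 3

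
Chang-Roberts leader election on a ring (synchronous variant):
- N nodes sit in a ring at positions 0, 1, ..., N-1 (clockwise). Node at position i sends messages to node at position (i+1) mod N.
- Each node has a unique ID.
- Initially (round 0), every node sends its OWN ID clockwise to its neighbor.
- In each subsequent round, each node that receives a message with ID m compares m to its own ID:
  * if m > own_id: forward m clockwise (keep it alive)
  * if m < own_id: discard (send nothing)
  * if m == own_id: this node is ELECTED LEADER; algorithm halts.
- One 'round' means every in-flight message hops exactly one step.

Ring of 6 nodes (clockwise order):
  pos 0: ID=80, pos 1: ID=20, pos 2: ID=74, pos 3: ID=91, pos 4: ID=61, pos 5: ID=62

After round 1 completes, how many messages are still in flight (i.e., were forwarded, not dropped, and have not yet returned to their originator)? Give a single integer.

Answer: 2

Derivation:
Round 1: pos1(id20) recv 80: fwd; pos2(id74) recv 20: drop; pos3(id91) recv 74: drop; pos4(id61) recv 91: fwd; pos5(id62) recv 61: drop; pos0(id80) recv 62: drop
After round 1: 2 messages still in flight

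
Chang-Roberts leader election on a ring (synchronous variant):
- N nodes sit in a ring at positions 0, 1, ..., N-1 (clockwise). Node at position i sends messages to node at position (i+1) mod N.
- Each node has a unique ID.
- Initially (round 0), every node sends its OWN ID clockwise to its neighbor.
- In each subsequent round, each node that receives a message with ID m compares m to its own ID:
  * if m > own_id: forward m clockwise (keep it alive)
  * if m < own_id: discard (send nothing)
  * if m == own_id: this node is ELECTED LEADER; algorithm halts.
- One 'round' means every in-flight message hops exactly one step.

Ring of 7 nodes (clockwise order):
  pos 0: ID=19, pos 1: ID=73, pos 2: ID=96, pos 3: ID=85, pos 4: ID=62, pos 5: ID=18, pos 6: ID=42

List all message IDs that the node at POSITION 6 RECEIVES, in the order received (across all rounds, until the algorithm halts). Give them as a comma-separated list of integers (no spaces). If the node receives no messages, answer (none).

Answer: 18,62,85,96

Derivation:
Round 1: pos1(id73) recv 19: drop; pos2(id96) recv 73: drop; pos3(id85) recv 96: fwd; pos4(id62) recv 85: fwd; pos5(id18) recv 62: fwd; pos6(id42) recv 18: drop; pos0(id19) recv 42: fwd
Round 2: pos4(id62) recv 96: fwd; pos5(id18) recv 85: fwd; pos6(id42) recv 62: fwd; pos1(id73) recv 42: drop
Round 3: pos5(id18) recv 96: fwd; pos6(id42) recv 85: fwd; pos0(id19) recv 62: fwd
Round 4: pos6(id42) recv 96: fwd; pos0(id19) recv 85: fwd; pos1(id73) recv 62: drop
Round 5: pos0(id19) recv 96: fwd; pos1(id73) recv 85: fwd
Round 6: pos1(id73) recv 96: fwd; pos2(id96) recv 85: drop
Round 7: pos2(id96) recv 96: ELECTED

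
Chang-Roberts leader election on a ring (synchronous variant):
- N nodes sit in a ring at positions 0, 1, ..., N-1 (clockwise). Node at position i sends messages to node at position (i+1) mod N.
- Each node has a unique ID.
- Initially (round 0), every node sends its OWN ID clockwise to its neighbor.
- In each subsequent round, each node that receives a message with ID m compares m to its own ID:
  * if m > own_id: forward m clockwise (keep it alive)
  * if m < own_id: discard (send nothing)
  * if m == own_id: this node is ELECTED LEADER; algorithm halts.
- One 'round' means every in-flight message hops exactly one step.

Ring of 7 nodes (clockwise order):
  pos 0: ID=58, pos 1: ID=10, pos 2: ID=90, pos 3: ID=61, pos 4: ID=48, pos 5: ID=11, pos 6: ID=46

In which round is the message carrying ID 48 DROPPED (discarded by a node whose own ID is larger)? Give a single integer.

Answer: 3

Derivation:
Round 1: pos1(id10) recv 58: fwd; pos2(id90) recv 10: drop; pos3(id61) recv 90: fwd; pos4(id48) recv 61: fwd; pos5(id11) recv 48: fwd; pos6(id46) recv 11: drop; pos0(id58) recv 46: drop
Round 2: pos2(id90) recv 58: drop; pos4(id48) recv 90: fwd; pos5(id11) recv 61: fwd; pos6(id46) recv 48: fwd
Round 3: pos5(id11) recv 90: fwd; pos6(id46) recv 61: fwd; pos0(id58) recv 48: drop
Round 4: pos6(id46) recv 90: fwd; pos0(id58) recv 61: fwd
Round 5: pos0(id58) recv 90: fwd; pos1(id10) recv 61: fwd
Round 6: pos1(id10) recv 90: fwd; pos2(id90) recv 61: drop
Round 7: pos2(id90) recv 90: ELECTED
Message ID 48 originates at pos 4; dropped at pos 0 in round 3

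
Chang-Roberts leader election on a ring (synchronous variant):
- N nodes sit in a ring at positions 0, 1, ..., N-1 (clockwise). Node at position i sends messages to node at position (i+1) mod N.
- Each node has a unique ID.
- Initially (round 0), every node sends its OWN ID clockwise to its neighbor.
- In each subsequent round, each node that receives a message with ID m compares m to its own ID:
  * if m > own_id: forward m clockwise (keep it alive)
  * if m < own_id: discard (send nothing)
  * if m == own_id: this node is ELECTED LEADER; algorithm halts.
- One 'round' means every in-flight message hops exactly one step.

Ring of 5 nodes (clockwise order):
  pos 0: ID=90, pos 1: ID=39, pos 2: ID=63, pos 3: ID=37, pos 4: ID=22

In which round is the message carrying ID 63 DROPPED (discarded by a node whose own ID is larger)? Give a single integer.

Round 1: pos1(id39) recv 90: fwd; pos2(id63) recv 39: drop; pos3(id37) recv 63: fwd; pos4(id22) recv 37: fwd; pos0(id90) recv 22: drop
Round 2: pos2(id63) recv 90: fwd; pos4(id22) recv 63: fwd; pos0(id90) recv 37: drop
Round 3: pos3(id37) recv 90: fwd; pos0(id90) recv 63: drop
Round 4: pos4(id22) recv 90: fwd
Round 5: pos0(id90) recv 90: ELECTED
Message ID 63 originates at pos 2; dropped at pos 0 in round 3

Answer: 3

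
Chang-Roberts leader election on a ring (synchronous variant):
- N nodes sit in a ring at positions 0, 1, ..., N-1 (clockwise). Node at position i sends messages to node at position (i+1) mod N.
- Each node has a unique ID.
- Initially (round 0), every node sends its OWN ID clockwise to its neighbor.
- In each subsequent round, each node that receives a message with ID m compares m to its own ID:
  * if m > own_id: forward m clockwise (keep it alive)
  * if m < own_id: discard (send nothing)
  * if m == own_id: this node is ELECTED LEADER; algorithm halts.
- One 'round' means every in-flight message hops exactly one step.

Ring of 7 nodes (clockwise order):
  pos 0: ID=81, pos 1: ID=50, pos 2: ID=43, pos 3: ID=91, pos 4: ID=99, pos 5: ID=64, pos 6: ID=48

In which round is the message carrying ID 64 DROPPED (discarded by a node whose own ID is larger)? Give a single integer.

Round 1: pos1(id50) recv 81: fwd; pos2(id43) recv 50: fwd; pos3(id91) recv 43: drop; pos4(id99) recv 91: drop; pos5(id64) recv 99: fwd; pos6(id48) recv 64: fwd; pos0(id81) recv 48: drop
Round 2: pos2(id43) recv 81: fwd; pos3(id91) recv 50: drop; pos6(id48) recv 99: fwd; pos0(id81) recv 64: drop
Round 3: pos3(id91) recv 81: drop; pos0(id81) recv 99: fwd
Round 4: pos1(id50) recv 99: fwd
Round 5: pos2(id43) recv 99: fwd
Round 6: pos3(id91) recv 99: fwd
Round 7: pos4(id99) recv 99: ELECTED
Message ID 64 originates at pos 5; dropped at pos 0 in round 2

Answer: 2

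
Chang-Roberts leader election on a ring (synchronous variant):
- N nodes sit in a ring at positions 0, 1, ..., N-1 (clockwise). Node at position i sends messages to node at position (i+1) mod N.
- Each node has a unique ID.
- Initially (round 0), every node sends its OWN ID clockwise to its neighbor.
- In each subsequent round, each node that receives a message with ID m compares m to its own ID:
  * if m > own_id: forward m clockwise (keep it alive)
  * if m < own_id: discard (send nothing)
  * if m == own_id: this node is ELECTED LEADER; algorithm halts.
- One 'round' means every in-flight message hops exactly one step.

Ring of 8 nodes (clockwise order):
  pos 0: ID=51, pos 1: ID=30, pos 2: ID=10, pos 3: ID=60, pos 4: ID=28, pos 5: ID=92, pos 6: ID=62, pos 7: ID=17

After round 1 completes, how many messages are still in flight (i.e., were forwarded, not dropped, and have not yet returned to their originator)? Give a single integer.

Round 1: pos1(id30) recv 51: fwd; pos2(id10) recv 30: fwd; pos3(id60) recv 10: drop; pos4(id28) recv 60: fwd; pos5(id92) recv 28: drop; pos6(id62) recv 92: fwd; pos7(id17) recv 62: fwd; pos0(id51) recv 17: drop
After round 1: 5 messages still in flight

Answer: 5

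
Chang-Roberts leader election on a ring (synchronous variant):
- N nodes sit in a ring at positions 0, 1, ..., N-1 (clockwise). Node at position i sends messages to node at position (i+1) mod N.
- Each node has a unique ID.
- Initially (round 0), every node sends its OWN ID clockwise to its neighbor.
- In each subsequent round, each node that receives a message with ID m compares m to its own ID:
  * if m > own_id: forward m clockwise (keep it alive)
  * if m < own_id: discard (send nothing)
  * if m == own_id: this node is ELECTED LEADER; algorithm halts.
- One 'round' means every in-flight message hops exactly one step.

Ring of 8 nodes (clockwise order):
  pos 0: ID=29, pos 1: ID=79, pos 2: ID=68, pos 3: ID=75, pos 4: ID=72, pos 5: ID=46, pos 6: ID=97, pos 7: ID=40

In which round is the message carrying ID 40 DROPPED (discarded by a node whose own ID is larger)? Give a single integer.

Answer: 2

Derivation:
Round 1: pos1(id79) recv 29: drop; pos2(id68) recv 79: fwd; pos3(id75) recv 68: drop; pos4(id72) recv 75: fwd; pos5(id46) recv 72: fwd; pos6(id97) recv 46: drop; pos7(id40) recv 97: fwd; pos0(id29) recv 40: fwd
Round 2: pos3(id75) recv 79: fwd; pos5(id46) recv 75: fwd; pos6(id97) recv 72: drop; pos0(id29) recv 97: fwd; pos1(id79) recv 40: drop
Round 3: pos4(id72) recv 79: fwd; pos6(id97) recv 75: drop; pos1(id79) recv 97: fwd
Round 4: pos5(id46) recv 79: fwd; pos2(id68) recv 97: fwd
Round 5: pos6(id97) recv 79: drop; pos3(id75) recv 97: fwd
Round 6: pos4(id72) recv 97: fwd
Round 7: pos5(id46) recv 97: fwd
Round 8: pos6(id97) recv 97: ELECTED
Message ID 40 originates at pos 7; dropped at pos 1 in round 2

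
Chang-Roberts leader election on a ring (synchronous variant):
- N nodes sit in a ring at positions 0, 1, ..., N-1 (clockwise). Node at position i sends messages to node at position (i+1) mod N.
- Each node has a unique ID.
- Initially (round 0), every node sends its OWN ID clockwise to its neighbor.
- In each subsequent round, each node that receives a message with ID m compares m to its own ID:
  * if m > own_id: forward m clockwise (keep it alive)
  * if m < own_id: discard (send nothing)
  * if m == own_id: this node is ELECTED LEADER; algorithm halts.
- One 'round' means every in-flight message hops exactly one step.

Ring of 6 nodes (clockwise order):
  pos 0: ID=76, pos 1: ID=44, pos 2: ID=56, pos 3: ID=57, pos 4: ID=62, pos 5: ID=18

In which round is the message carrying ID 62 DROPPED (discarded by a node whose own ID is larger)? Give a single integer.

Round 1: pos1(id44) recv 76: fwd; pos2(id56) recv 44: drop; pos3(id57) recv 56: drop; pos4(id62) recv 57: drop; pos5(id18) recv 62: fwd; pos0(id76) recv 18: drop
Round 2: pos2(id56) recv 76: fwd; pos0(id76) recv 62: drop
Round 3: pos3(id57) recv 76: fwd
Round 4: pos4(id62) recv 76: fwd
Round 5: pos5(id18) recv 76: fwd
Round 6: pos0(id76) recv 76: ELECTED
Message ID 62 originates at pos 4; dropped at pos 0 in round 2

Answer: 2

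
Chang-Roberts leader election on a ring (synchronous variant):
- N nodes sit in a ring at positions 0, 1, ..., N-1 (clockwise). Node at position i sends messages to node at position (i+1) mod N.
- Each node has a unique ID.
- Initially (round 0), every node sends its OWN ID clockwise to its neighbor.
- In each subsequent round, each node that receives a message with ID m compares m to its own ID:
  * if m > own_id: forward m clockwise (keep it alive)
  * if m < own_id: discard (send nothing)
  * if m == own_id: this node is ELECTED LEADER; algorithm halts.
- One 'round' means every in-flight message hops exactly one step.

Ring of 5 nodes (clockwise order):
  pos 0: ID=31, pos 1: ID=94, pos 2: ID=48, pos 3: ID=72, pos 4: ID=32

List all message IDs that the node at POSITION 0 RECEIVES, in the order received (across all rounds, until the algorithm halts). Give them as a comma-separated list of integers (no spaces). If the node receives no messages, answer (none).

Round 1: pos1(id94) recv 31: drop; pos2(id48) recv 94: fwd; pos3(id72) recv 48: drop; pos4(id32) recv 72: fwd; pos0(id31) recv 32: fwd
Round 2: pos3(id72) recv 94: fwd; pos0(id31) recv 72: fwd; pos1(id94) recv 32: drop
Round 3: pos4(id32) recv 94: fwd; pos1(id94) recv 72: drop
Round 4: pos0(id31) recv 94: fwd
Round 5: pos1(id94) recv 94: ELECTED

Answer: 32,72,94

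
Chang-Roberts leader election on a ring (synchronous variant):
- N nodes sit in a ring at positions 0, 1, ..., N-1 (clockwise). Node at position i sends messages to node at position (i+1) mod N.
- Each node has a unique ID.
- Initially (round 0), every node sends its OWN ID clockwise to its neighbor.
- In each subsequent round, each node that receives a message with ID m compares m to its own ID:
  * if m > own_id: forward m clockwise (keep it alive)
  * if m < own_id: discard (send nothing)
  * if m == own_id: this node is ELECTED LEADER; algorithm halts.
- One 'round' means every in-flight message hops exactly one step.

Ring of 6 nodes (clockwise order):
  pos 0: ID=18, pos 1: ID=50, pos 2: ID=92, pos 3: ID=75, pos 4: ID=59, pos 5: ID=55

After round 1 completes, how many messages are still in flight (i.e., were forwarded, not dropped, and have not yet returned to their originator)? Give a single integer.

Answer: 4

Derivation:
Round 1: pos1(id50) recv 18: drop; pos2(id92) recv 50: drop; pos3(id75) recv 92: fwd; pos4(id59) recv 75: fwd; pos5(id55) recv 59: fwd; pos0(id18) recv 55: fwd
After round 1: 4 messages still in flight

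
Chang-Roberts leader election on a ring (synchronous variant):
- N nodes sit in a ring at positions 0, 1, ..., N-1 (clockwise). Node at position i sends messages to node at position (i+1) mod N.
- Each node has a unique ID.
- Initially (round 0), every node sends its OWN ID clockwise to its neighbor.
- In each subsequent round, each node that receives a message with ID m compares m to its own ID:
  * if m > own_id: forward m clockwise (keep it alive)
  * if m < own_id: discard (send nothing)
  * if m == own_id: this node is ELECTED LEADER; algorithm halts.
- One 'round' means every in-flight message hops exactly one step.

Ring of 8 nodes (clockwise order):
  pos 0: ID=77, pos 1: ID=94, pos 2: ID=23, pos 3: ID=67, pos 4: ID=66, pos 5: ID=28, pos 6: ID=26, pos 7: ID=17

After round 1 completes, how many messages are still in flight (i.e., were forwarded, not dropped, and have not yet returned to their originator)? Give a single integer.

Round 1: pos1(id94) recv 77: drop; pos2(id23) recv 94: fwd; pos3(id67) recv 23: drop; pos4(id66) recv 67: fwd; pos5(id28) recv 66: fwd; pos6(id26) recv 28: fwd; pos7(id17) recv 26: fwd; pos0(id77) recv 17: drop
After round 1: 5 messages still in flight

Answer: 5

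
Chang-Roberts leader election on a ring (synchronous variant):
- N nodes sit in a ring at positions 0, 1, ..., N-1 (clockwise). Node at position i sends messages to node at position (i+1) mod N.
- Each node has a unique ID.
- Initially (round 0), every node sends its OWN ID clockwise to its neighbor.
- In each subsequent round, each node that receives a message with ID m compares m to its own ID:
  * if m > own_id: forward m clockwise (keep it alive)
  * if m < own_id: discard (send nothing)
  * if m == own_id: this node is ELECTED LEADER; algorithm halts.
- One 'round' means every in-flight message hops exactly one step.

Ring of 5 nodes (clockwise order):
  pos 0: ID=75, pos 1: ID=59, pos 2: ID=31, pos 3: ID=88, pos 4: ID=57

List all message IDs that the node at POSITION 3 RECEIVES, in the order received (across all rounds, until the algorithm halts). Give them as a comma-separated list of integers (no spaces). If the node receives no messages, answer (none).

Answer: 31,59,75,88

Derivation:
Round 1: pos1(id59) recv 75: fwd; pos2(id31) recv 59: fwd; pos3(id88) recv 31: drop; pos4(id57) recv 88: fwd; pos0(id75) recv 57: drop
Round 2: pos2(id31) recv 75: fwd; pos3(id88) recv 59: drop; pos0(id75) recv 88: fwd
Round 3: pos3(id88) recv 75: drop; pos1(id59) recv 88: fwd
Round 4: pos2(id31) recv 88: fwd
Round 5: pos3(id88) recv 88: ELECTED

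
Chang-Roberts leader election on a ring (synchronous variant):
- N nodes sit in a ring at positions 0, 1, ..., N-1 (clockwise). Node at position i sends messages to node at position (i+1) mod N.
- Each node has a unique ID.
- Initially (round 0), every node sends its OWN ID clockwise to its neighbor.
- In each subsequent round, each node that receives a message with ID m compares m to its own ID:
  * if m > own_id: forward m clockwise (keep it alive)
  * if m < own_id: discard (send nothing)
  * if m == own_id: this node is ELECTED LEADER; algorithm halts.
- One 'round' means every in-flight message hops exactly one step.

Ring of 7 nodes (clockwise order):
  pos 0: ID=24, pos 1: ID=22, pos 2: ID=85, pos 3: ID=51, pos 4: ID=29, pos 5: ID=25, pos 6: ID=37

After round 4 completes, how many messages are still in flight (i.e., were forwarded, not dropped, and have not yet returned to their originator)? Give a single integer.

Round 1: pos1(id22) recv 24: fwd; pos2(id85) recv 22: drop; pos3(id51) recv 85: fwd; pos4(id29) recv 51: fwd; pos5(id25) recv 29: fwd; pos6(id37) recv 25: drop; pos0(id24) recv 37: fwd
Round 2: pos2(id85) recv 24: drop; pos4(id29) recv 85: fwd; pos5(id25) recv 51: fwd; pos6(id37) recv 29: drop; pos1(id22) recv 37: fwd
Round 3: pos5(id25) recv 85: fwd; pos6(id37) recv 51: fwd; pos2(id85) recv 37: drop
Round 4: pos6(id37) recv 85: fwd; pos0(id24) recv 51: fwd
After round 4: 2 messages still in flight

Answer: 2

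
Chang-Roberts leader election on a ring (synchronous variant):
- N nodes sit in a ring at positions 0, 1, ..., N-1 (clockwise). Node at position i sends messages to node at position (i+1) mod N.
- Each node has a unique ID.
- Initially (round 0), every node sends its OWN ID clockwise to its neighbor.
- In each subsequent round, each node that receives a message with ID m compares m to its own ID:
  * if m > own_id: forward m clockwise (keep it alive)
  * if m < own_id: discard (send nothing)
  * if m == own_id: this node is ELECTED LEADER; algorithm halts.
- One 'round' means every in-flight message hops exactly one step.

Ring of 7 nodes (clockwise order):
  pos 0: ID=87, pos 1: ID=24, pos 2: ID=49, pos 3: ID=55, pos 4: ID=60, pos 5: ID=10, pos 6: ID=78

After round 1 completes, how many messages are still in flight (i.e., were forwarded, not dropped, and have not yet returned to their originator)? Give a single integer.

Answer: 2

Derivation:
Round 1: pos1(id24) recv 87: fwd; pos2(id49) recv 24: drop; pos3(id55) recv 49: drop; pos4(id60) recv 55: drop; pos5(id10) recv 60: fwd; pos6(id78) recv 10: drop; pos0(id87) recv 78: drop
After round 1: 2 messages still in flight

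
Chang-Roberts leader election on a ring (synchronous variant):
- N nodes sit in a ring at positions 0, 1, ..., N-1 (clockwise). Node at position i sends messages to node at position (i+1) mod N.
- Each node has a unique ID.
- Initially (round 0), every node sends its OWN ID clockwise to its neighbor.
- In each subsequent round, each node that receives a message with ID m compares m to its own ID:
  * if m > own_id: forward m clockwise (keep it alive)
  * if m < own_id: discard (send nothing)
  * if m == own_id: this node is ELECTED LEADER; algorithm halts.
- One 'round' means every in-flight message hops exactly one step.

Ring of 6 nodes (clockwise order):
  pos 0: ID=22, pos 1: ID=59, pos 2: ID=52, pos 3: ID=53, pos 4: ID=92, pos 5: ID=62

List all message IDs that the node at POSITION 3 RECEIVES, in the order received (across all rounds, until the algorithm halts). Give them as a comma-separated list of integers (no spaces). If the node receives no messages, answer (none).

Round 1: pos1(id59) recv 22: drop; pos2(id52) recv 59: fwd; pos3(id53) recv 52: drop; pos4(id92) recv 53: drop; pos5(id62) recv 92: fwd; pos0(id22) recv 62: fwd
Round 2: pos3(id53) recv 59: fwd; pos0(id22) recv 92: fwd; pos1(id59) recv 62: fwd
Round 3: pos4(id92) recv 59: drop; pos1(id59) recv 92: fwd; pos2(id52) recv 62: fwd
Round 4: pos2(id52) recv 92: fwd; pos3(id53) recv 62: fwd
Round 5: pos3(id53) recv 92: fwd; pos4(id92) recv 62: drop
Round 6: pos4(id92) recv 92: ELECTED

Answer: 52,59,62,92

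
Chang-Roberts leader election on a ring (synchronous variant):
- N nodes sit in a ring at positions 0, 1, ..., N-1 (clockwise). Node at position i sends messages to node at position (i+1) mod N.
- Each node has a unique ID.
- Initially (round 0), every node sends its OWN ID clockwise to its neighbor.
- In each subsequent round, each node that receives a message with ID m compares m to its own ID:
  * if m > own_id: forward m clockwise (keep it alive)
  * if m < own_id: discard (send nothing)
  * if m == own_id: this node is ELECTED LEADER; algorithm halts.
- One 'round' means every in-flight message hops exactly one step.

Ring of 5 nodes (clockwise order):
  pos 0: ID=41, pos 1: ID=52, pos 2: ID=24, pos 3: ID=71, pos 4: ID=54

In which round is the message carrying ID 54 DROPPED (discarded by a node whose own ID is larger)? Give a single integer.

Answer: 4

Derivation:
Round 1: pos1(id52) recv 41: drop; pos2(id24) recv 52: fwd; pos3(id71) recv 24: drop; pos4(id54) recv 71: fwd; pos0(id41) recv 54: fwd
Round 2: pos3(id71) recv 52: drop; pos0(id41) recv 71: fwd; pos1(id52) recv 54: fwd
Round 3: pos1(id52) recv 71: fwd; pos2(id24) recv 54: fwd
Round 4: pos2(id24) recv 71: fwd; pos3(id71) recv 54: drop
Round 5: pos3(id71) recv 71: ELECTED
Message ID 54 originates at pos 4; dropped at pos 3 in round 4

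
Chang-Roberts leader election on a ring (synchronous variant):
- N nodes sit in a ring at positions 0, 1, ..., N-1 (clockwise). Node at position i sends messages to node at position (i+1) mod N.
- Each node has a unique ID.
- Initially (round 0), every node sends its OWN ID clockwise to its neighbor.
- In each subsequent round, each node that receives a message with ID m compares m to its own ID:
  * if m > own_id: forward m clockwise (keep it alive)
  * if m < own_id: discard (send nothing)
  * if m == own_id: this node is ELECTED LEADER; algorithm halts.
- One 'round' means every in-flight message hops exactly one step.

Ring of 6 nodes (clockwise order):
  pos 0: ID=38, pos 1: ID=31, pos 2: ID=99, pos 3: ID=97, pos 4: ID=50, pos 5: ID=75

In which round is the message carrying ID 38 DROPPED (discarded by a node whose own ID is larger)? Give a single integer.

Answer: 2

Derivation:
Round 1: pos1(id31) recv 38: fwd; pos2(id99) recv 31: drop; pos3(id97) recv 99: fwd; pos4(id50) recv 97: fwd; pos5(id75) recv 50: drop; pos0(id38) recv 75: fwd
Round 2: pos2(id99) recv 38: drop; pos4(id50) recv 99: fwd; pos5(id75) recv 97: fwd; pos1(id31) recv 75: fwd
Round 3: pos5(id75) recv 99: fwd; pos0(id38) recv 97: fwd; pos2(id99) recv 75: drop
Round 4: pos0(id38) recv 99: fwd; pos1(id31) recv 97: fwd
Round 5: pos1(id31) recv 99: fwd; pos2(id99) recv 97: drop
Round 6: pos2(id99) recv 99: ELECTED
Message ID 38 originates at pos 0; dropped at pos 2 in round 2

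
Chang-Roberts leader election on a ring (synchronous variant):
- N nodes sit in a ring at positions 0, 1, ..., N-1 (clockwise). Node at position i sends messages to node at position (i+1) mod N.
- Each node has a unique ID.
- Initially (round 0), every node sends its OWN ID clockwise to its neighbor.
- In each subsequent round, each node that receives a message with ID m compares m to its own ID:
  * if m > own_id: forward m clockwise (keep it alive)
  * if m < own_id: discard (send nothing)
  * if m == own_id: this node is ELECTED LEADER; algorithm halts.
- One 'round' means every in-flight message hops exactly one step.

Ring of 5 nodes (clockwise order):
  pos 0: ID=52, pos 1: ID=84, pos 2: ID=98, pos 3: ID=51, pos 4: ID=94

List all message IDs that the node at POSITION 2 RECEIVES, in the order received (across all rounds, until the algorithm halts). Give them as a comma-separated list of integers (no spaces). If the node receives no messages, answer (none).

Round 1: pos1(id84) recv 52: drop; pos2(id98) recv 84: drop; pos3(id51) recv 98: fwd; pos4(id94) recv 51: drop; pos0(id52) recv 94: fwd
Round 2: pos4(id94) recv 98: fwd; pos1(id84) recv 94: fwd
Round 3: pos0(id52) recv 98: fwd; pos2(id98) recv 94: drop
Round 4: pos1(id84) recv 98: fwd
Round 5: pos2(id98) recv 98: ELECTED

Answer: 84,94,98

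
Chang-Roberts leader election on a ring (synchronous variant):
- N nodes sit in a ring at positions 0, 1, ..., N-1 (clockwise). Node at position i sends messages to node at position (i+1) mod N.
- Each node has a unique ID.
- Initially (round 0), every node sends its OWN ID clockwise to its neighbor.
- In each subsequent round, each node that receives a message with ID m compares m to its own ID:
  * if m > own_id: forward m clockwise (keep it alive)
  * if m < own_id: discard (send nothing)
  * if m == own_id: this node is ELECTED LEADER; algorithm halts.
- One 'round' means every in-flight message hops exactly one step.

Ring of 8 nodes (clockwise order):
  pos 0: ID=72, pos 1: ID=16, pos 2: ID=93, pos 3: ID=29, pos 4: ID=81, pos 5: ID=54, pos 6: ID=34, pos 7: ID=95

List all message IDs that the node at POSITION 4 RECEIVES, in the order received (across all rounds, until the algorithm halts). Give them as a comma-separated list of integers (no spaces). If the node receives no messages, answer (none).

Round 1: pos1(id16) recv 72: fwd; pos2(id93) recv 16: drop; pos3(id29) recv 93: fwd; pos4(id81) recv 29: drop; pos5(id54) recv 81: fwd; pos6(id34) recv 54: fwd; pos7(id95) recv 34: drop; pos0(id72) recv 95: fwd
Round 2: pos2(id93) recv 72: drop; pos4(id81) recv 93: fwd; pos6(id34) recv 81: fwd; pos7(id95) recv 54: drop; pos1(id16) recv 95: fwd
Round 3: pos5(id54) recv 93: fwd; pos7(id95) recv 81: drop; pos2(id93) recv 95: fwd
Round 4: pos6(id34) recv 93: fwd; pos3(id29) recv 95: fwd
Round 5: pos7(id95) recv 93: drop; pos4(id81) recv 95: fwd
Round 6: pos5(id54) recv 95: fwd
Round 7: pos6(id34) recv 95: fwd
Round 8: pos7(id95) recv 95: ELECTED

Answer: 29,93,95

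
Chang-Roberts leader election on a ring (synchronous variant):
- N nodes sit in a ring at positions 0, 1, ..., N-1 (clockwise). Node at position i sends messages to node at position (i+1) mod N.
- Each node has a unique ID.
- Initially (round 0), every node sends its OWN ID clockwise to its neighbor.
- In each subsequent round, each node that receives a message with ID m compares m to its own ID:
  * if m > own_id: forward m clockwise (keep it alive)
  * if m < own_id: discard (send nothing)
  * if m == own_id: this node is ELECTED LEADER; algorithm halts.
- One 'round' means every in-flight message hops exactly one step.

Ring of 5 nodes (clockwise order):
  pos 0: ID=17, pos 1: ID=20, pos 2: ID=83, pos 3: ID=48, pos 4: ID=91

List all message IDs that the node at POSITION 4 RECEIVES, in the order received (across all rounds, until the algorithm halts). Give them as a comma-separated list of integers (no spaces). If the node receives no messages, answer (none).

Answer: 48,83,91

Derivation:
Round 1: pos1(id20) recv 17: drop; pos2(id83) recv 20: drop; pos3(id48) recv 83: fwd; pos4(id91) recv 48: drop; pos0(id17) recv 91: fwd
Round 2: pos4(id91) recv 83: drop; pos1(id20) recv 91: fwd
Round 3: pos2(id83) recv 91: fwd
Round 4: pos3(id48) recv 91: fwd
Round 5: pos4(id91) recv 91: ELECTED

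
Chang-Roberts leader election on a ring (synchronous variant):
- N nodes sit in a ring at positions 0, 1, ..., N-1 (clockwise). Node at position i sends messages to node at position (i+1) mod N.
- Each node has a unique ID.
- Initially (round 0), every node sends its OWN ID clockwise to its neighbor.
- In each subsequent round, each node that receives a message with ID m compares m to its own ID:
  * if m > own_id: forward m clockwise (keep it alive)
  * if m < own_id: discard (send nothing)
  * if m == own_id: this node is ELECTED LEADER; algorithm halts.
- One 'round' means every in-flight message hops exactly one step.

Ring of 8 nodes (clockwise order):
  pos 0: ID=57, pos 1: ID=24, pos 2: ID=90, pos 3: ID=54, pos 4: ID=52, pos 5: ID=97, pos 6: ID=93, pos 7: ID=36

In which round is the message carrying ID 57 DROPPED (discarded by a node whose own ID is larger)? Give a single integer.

Round 1: pos1(id24) recv 57: fwd; pos2(id90) recv 24: drop; pos3(id54) recv 90: fwd; pos4(id52) recv 54: fwd; pos5(id97) recv 52: drop; pos6(id93) recv 97: fwd; pos7(id36) recv 93: fwd; pos0(id57) recv 36: drop
Round 2: pos2(id90) recv 57: drop; pos4(id52) recv 90: fwd; pos5(id97) recv 54: drop; pos7(id36) recv 97: fwd; pos0(id57) recv 93: fwd
Round 3: pos5(id97) recv 90: drop; pos0(id57) recv 97: fwd; pos1(id24) recv 93: fwd
Round 4: pos1(id24) recv 97: fwd; pos2(id90) recv 93: fwd
Round 5: pos2(id90) recv 97: fwd; pos3(id54) recv 93: fwd
Round 6: pos3(id54) recv 97: fwd; pos4(id52) recv 93: fwd
Round 7: pos4(id52) recv 97: fwd; pos5(id97) recv 93: drop
Round 8: pos5(id97) recv 97: ELECTED
Message ID 57 originates at pos 0; dropped at pos 2 in round 2

Answer: 2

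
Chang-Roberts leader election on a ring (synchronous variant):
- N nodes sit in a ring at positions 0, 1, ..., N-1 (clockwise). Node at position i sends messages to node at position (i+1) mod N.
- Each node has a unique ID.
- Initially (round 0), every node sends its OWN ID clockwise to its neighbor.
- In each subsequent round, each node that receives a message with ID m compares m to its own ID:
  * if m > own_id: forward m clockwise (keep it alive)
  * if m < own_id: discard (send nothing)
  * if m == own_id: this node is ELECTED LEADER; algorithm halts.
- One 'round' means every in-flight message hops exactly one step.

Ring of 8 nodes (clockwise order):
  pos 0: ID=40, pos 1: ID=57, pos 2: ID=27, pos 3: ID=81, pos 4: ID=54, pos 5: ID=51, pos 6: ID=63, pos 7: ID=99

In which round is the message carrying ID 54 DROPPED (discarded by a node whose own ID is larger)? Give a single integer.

Round 1: pos1(id57) recv 40: drop; pos2(id27) recv 57: fwd; pos3(id81) recv 27: drop; pos4(id54) recv 81: fwd; pos5(id51) recv 54: fwd; pos6(id63) recv 51: drop; pos7(id99) recv 63: drop; pos0(id40) recv 99: fwd
Round 2: pos3(id81) recv 57: drop; pos5(id51) recv 81: fwd; pos6(id63) recv 54: drop; pos1(id57) recv 99: fwd
Round 3: pos6(id63) recv 81: fwd; pos2(id27) recv 99: fwd
Round 4: pos7(id99) recv 81: drop; pos3(id81) recv 99: fwd
Round 5: pos4(id54) recv 99: fwd
Round 6: pos5(id51) recv 99: fwd
Round 7: pos6(id63) recv 99: fwd
Round 8: pos7(id99) recv 99: ELECTED
Message ID 54 originates at pos 4; dropped at pos 6 in round 2

Answer: 2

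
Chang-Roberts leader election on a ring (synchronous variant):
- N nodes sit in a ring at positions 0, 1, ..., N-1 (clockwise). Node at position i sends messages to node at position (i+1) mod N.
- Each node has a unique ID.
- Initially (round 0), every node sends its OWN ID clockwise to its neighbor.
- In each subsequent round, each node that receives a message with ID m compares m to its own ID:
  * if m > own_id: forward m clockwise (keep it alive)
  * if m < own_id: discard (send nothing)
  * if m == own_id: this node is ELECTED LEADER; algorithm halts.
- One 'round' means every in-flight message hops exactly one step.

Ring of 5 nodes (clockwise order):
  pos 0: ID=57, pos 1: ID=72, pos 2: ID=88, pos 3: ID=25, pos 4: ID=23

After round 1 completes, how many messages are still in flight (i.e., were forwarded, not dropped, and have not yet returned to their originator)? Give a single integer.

Answer: 2

Derivation:
Round 1: pos1(id72) recv 57: drop; pos2(id88) recv 72: drop; pos3(id25) recv 88: fwd; pos4(id23) recv 25: fwd; pos0(id57) recv 23: drop
After round 1: 2 messages still in flight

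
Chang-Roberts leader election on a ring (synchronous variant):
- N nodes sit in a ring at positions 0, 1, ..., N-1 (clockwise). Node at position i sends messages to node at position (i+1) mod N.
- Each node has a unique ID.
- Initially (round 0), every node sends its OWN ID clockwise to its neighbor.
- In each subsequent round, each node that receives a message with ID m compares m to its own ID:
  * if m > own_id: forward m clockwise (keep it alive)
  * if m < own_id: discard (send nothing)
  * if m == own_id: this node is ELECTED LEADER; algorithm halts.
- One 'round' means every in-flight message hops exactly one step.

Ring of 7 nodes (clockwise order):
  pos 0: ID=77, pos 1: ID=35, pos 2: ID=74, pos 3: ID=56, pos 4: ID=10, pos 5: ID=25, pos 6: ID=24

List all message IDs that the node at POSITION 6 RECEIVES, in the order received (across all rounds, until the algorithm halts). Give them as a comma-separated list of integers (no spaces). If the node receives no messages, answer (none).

Round 1: pos1(id35) recv 77: fwd; pos2(id74) recv 35: drop; pos3(id56) recv 74: fwd; pos4(id10) recv 56: fwd; pos5(id25) recv 10: drop; pos6(id24) recv 25: fwd; pos0(id77) recv 24: drop
Round 2: pos2(id74) recv 77: fwd; pos4(id10) recv 74: fwd; pos5(id25) recv 56: fwd; pos0(id77) recv 25: drop
Round 3: pos3(id56) recv 77: fwd; pos5(id25) recv 74: fwd; pos6(id24) recv 56: fwd
Round 4: pos4(id10) recv 77: fwd; pos6(id24) recv 74: fwd; pos0(id77) recv 56: drop
Round 5: pos5(id25) recv 77: fwd; pos0(id77) recv 74: drop
Round 6: pos6(id24) recv 77: fwd
Round 7: pos0(id77) recv 77: ELECTED

Answer: 25,56,74,77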